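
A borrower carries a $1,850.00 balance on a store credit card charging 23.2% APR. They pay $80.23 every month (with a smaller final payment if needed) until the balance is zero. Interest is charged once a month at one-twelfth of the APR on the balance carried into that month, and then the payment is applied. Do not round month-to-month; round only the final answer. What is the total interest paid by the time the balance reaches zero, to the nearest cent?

Monthly rate r = 23.2%/12 = 1.93333% = 0.0193333.
Payoff takes n = ⌈−ln(1 − rB₀/P)/ln(1+r)⌉ = ⌈30.823⌉ = 31 payments; the last is $66.18.
Total paid = 30·$80.23 + $66.18 = $2,473.08.
Total interest = total paid − principal = $2,473.08 − $1,850.00 = $623.08.

$623.08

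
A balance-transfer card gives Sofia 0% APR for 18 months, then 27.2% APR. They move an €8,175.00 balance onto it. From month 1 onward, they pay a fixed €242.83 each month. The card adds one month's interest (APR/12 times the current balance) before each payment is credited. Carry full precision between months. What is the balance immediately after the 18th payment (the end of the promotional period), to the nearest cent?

Promo months 1–18 at r₀ = 0%/12 = 0; months 19+ at r₁ = 27.2%/12 = 0.0226667.
After month 18 (no interest yet): B = €8,175.00 − 18·€242.83 = €3,804.06.

€3,804.06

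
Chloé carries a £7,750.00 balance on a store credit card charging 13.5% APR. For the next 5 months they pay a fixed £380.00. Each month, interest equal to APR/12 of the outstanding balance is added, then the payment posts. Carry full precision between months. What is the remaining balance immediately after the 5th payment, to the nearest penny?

£6,252.62

Monthly rate r = 13.5%/12 = 1.125% = 0.01125.
Each month: B ← B·(1+r) − £380.00.
Month 1: interest £87.19; balance after payment £7,457.19.
Month 2: interest £83.89; balance after payment £7,161.08.
Month 3: interest £80.56; balance after payment £6,861.64.
Month 4: interest £77.19; balance after payment £6,558.84.
Month 5: interest £73.79; balance after payment £6,252.62.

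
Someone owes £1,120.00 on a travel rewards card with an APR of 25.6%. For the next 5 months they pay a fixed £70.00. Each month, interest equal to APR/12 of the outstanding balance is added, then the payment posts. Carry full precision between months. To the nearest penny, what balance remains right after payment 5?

£879.42

Monthly rate r = 25.6%/12 = 2.13333% = 0.0213333.
Each month: B ← B·(1+r) − £70.00.
Month 1: interest £23.89; balance after payment £1,073.89.
Month 2: interest £22.91; balance after payment £1,026.80.
Month 3: interest £21.91; balance after payment £978.71.
Month 4: interest £20.88; balance after payment £929.59.
Month 5: interest £19.83; balance after payment £879.42.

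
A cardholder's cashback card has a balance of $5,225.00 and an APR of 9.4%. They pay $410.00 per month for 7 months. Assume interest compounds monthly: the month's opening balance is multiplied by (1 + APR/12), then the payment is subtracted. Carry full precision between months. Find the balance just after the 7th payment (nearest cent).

$2,579.99

Monthly rate r = 9.4%/12 = 0.783333% = 0.00783333.
Each month: B ← B·(1+r) − $410.00.
Month 1: interest $40.93; balance after payment $4,855.93.
Month 2: interest $38.04; balance after payment $4,483.97.
Month 3: interest $35.12; balance after payment $4,109.09.
Month 4: interest $32.19; balance after payment $3,731.28.
Month 5: interest $29.23; balance after payment $3,350.51.
Month 6: interest $26.25; balance after payment $2,966.75.
Month 7: interest $23.24; balance after payment $2,579.99.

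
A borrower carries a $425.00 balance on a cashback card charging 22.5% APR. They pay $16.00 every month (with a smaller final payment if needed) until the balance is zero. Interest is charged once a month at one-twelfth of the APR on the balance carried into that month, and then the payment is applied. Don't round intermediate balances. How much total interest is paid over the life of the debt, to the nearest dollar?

Monthly rate r = 22.5%/12 = 1.875% = 0.01875.
Payoff takes n = ⌈−ln(1 − rB₀/P)/ln(1+r)⌉ = ⌈37.103⌉ = 38 payments; the last is $1.67.
Total paid = 37·$16.00 + $1.67 = $593.67.
Total interest = total paid − principal = $593.67 − $425.00 = $168.67.

$169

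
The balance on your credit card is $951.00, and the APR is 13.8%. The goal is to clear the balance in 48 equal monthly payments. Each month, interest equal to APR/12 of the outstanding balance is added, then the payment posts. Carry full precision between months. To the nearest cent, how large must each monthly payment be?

Monthly rate r = 13.8%/12 = 1.15% = 0.0115.
Level-payment amortization: P = B₀·r / (1 − (1+r)^(−n)) = 951.00·0.0115 / (1 − 1.0115^(−48)).
Denominator 1 − (1+r)^(−48) = 0.422386388.
P = 10.9365 / 0.422386388 ≈ 25.89.

$25.89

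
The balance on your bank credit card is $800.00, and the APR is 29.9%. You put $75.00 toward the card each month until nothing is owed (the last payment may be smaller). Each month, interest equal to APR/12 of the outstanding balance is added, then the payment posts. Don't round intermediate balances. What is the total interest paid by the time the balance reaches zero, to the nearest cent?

Monthly rate r = 29.9%/12 = 2.49167% = 0.0249167.
Payoff takes n = ⌈−ln(1 − rB₀/P)/ln(1+r)⌉ = ⌈12.553⌉ = 13 payments; the last is $41.70.
Total paid = 12·$75.00 + $41.70 = $941.70.
Total interest = total paid − principal = $941.70 − $800.00 = $141.70.

$141.70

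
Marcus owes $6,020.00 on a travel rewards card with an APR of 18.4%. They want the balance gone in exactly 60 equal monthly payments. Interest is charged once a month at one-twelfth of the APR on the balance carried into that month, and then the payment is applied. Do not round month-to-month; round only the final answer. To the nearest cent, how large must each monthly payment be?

Monthly rate r = 18.4%/12 = 1.53333% = 0.0153333.
Level-payment amortization: P = B₀·r / (1 − (1+r)^(−n)) = 6020.00·0.0153333 / (1 − 1.01533^(−60)).
Denominator 1 − (1+r)^(−60) = 0.598688742.
P = 92.3067 / 0.598688742 ≈ 154.18.

$154.18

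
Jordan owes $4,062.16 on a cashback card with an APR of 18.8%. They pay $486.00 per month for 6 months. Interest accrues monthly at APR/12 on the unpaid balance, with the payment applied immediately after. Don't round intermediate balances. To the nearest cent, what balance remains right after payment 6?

Monthly rate r = 18.8%/12 = 1.56667% = 0.0156667.
Each month: B ← B·(1+r) − $486.00.
Month 1: interest $63.64; balance after payment $3,639.80.
Month 2: interest $57.02; balance after payment $3,210.82.
Month 3: interest $50.30; balance after payment $2,775.13.
Month 4: interest $43.48; balance after payment $2,332.60.
Month 5: interest $36.54; balance after payment $1,883.15.
Month 6: interest $29.50; balance after payment $1,426.65.

$1,426.65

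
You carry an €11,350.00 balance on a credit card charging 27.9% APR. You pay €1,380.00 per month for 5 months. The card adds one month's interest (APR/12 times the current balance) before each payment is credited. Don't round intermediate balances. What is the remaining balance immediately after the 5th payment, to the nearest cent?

Monthly rate r = 27.9%/12 = 2.325% = 0.02325.
Each month: B ← B·(1+r) − €1,380.00.
Month 1: interest €263.89; balance after payment €10,233.89.
Month 2: interest €237.94; balance after payment €9,091.83.
Month 3: interest €211.38; balance after payment €7,923.21.
Month 4: interest €184.21; balance after payment €6,727.42.
Month 5: interest €156.41; balance after payment €5,503.84.

€5,503.84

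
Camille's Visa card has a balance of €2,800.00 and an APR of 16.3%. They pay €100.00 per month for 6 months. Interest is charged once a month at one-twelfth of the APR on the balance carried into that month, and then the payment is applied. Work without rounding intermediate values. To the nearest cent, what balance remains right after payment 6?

Monthly rate r = 16.3%/12 = 1.35833% = 0.0135833.
Each month: B ← B·(1+r) − €100.00.
Month 1: interest €38.03; balance after payment €2,738.03.
Month 2: interest €37.19; balance after payment €2,675.22.
Month 3: interest €36.34; balance after payment €2,611.56.
Month 4: interest €35.47; balance after payment €2,547.04.
Month 5: interest €34.60; balance after payment €2,481.63.
Month 6: interest €33.71; balance after payment €2,415.34.

€2,415.34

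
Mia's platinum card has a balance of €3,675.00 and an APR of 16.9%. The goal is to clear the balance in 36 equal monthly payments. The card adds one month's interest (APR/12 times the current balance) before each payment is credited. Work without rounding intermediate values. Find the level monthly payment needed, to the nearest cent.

€130.84

Monthly rate r = 16.9%/12 = 1.40833% = 0.0140833.
Level-payment amortization: P = B₀·r / (1 − (1+r)^(−n)) = 3675.00·0.0140833 / (1 − 1.01408^(−36)).
Denominator 1 − (1+r)^(−36) = 0.39556615.
P = 51.7562 / 0.39556615 ≈ 130.84.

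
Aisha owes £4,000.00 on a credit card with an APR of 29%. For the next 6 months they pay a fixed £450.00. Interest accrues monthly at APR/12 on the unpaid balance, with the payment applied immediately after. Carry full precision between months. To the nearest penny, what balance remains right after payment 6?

£1,747.71

Monthly rate r = 29%/12 = 2.41667% = 0.0241667.
Each month: B ← B·(1+r) − £450.00.
Month 1: interest £96.67; balance after payment £3,646.67.
Month 2: interest £88.13; balance after payment £3,284.79.
Month 3: interest £79.38; balance after payment £2,914.18.
Month 4: interest £70.43; balance after payment £2,534.60.
Month 5: interest £61.25; balance after payment £2,145.86.
Month 6: interest £51.86; balance after payment £1,747.71.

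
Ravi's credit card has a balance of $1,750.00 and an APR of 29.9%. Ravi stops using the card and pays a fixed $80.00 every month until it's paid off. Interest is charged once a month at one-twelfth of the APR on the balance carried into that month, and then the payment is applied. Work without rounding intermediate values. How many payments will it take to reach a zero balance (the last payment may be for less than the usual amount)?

Monthly rate r = 29.9%/12 = 2.49167% = 0.0249167.
Recurrence: B ← B·(1+r) − $80.00.
Month 1: interest $43.60; balance after payment $1,713.60.
Month 2: interest $42.70; balance after payment $1,676.30.
Closed form: n = −ln(1 − rB₀/P)/ln(1+r) = −ln(0.45495)/ln(1.02492) ≈ 32.000, so the balance reaches zero during payment 33.

33 months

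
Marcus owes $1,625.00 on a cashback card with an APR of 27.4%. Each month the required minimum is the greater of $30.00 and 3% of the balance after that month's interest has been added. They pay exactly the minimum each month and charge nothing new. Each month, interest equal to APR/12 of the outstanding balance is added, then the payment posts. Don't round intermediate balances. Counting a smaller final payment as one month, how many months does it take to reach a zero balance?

125 months

Monthly rate r = 27.4%/12 = 2.28333% = 0.0228333.
While 3% of the post-interest balance exceeds $30.00, each month B ← (B·(1+r))·(1 − 0.03), i.e. B shrinks by the factor (1+r)·0.97 = 0.99215.
This holds for months 1–65. Entering month 66 the balance is $973.49; 3% of the post-interest balance is now below $30.00, so the flat $30.00 minimum applies from here.
From month 66 a fixed $30.00 at rate r clears $973.49 in 60 more payments. Total: 65 + 60 = 125 months.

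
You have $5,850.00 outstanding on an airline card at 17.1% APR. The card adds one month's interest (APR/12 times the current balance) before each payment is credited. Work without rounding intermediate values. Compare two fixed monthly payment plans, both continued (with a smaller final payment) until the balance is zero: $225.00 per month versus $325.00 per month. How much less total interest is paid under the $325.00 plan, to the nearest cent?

$552.25

Monthly rate r = 17.1%/12 = 1.425% = 0.01425.
At $225.00/mo: n = ⌈−ln(1 − rB₀/P)/ln(1+r)⌉ = 33 payments (last $160.11); total interest = total paid − $5,850.00 = $1,510.11.
At $325.00/mo: 21 payments (last $307.86); total interest $957.86.
Interest saved = $1,510.11 − $957.86 = $552.25.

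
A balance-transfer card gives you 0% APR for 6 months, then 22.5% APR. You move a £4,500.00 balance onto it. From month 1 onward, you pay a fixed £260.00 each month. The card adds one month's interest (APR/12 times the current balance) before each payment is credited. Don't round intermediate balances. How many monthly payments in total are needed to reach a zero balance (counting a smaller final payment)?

Promo months 1–6 at r₀ = 0%/12 = 0; months 7+ at r₁ = 22.5%/12 = 0.01875.
After month 6 (no interest yet): B = £4,500.00 − 6·£260.00 = £2,940.00.
Then at r₁ with £260.00/mo: n₂ = −ln(1 − r₁·B/P)/ln(1+r₁) ≈ 12.83 → 13 more payments.

19 payments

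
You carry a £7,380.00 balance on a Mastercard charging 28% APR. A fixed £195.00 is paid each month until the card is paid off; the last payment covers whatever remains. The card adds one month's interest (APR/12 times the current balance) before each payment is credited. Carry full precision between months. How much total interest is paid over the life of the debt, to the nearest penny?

Monthly rate r = 28%/12 = 2.33333% = 0.0233333.
Payoff takes n = ⌈−ln(1 − rB₀/P)/ln(1+r)⌉ = ⌈93.051⌉ = 94 payments; the last is £9.99.
Total paid = 93·£195.00 + £9.99 = £18,144.99.
Total interest = total paid − principal = £18,144.99 − £7,380.00 = £10,764.99.

£10,764.99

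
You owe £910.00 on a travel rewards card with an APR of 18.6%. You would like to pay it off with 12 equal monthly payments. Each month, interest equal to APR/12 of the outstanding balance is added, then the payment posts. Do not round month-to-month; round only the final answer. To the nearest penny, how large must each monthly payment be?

Monthly rate r = 18.6%/12 = 1.55% = 0.0155.
Level-payment amortization: P = B₀·r / (1 − (1+r)^(−n)) = 910.00·0.0155 / (1 − 1.0155^(−12)).
Denominator 1 − (1+r)^(−12) = 0.168540945.
P = 14.105 / 0.168540945 ≈ 83.69.

£83.69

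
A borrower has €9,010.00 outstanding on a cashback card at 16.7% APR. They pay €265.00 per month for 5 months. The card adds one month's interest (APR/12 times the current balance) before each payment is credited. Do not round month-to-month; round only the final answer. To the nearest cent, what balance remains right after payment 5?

€8,292.24

Monthly rate r = 16.7%/12 = 1.39167% = 0.0139167.
Each month: B ← B·(1+r) − €265.00.
Month 1: interest €125.39; balance after payment €8,870.39.
Month 2: interest €123.45; balance after payment €8,728.84.
Month 3: interest €121.48; balance after payment €8,585.31.
Month 4: interest €119.48; balance after payment €8,439.79.
Month 5: interest €117.45; balance after payment €8,292.24.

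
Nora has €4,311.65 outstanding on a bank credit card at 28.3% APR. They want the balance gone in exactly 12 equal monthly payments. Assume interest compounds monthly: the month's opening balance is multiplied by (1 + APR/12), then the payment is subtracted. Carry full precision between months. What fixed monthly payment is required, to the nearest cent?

Monthly rate r = 28.3%/12 = 2.35833% = 0.0235833.
Level-payment amortization: P = B₀·r / (1 − (1+r)^(−n)) = 4311.65·0.0235833 / (1 − 1.02358^(−12)).
Denominator 1 − (1+r)^(−12) = 0.244000461.
P = 101.683 / 0.244000461 ≈ 416.73.

€416.73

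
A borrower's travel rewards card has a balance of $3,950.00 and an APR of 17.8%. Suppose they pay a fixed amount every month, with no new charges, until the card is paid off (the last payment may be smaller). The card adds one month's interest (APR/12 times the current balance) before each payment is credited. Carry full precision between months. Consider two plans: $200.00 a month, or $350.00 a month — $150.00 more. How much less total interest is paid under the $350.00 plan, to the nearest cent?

$353.59

Monthly rate r = 17.8%/12 = 1.48333% = 0.0148333.
At $200.00/mo: n = ⌈−ln(1 − rB₀/P)/ln(1+r)⌉ = 24 payments (last $109.09); total interest = total paid − $3,950.00 = $759.09.
At $350.00/mo: 13 payments (last $155.50); total interest $405.50.
Interest saved = $759.09 − $405.50 = $353.59.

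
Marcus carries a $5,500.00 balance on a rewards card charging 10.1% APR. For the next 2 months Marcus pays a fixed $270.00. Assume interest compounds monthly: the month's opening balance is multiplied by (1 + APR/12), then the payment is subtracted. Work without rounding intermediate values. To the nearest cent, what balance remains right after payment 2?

Monthly rate r = 10.1%/12 = 0.841667% = 0.00841667.
Each month: B ← B·(1+r) − $270.00.
Month 1: interest $46.29; balance after payment $5,276.29.
Month 2: interest $44.41; balance after payment $5,050.70.

$5,050.70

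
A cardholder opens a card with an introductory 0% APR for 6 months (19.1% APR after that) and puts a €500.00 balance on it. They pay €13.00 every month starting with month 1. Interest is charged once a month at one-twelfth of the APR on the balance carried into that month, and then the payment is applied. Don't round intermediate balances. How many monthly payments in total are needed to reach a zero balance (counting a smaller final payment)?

Promo months 1–6 at r₀ = 0%/12 = 0; months 7+ at r₁ = 19.1%/12 = 0.0159167.
After month 6 (no interest yet): B = €500.00 − 6·€13.00 = €422.00.
Then at r₁ with €13.00/mo: n₂ = −ln(1 − r₁·B/P)/ln(1+r₁) ≈ 46.04 → 47 more payments.

53 payments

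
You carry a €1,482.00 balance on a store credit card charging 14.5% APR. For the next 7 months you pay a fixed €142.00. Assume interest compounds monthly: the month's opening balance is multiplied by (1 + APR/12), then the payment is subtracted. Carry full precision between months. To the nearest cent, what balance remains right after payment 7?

€581.22

Monthly rate r = 14.5%/12 = 1.20833% = 0.0120833.
Each month: B ← B·(1+r) − €142.00.
Month 1: interest €17.91; balance after payment €1,357.91.
Month 2: interest €16.41; balance after payment €1,232.32.
Month 3: interest €14.89; balance after payment €1,105.21.
Month 4: interest €13.35; balance after payment €976.56.
Month 5: interest €11.80; balance after payment €846.36.
Month 6: interest €10.23; balance after payment €714.59.
Month 7: interest €8.63; balance after payment €581.22.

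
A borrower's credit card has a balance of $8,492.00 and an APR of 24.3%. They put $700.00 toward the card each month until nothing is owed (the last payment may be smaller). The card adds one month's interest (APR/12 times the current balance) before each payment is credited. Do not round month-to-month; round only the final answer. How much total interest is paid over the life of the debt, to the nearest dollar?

Monthly rate r = 24.3%/12 = 2.025% = 0.02025.
Payoff takes n = ⌈−ln(1 − rB₀/P)/ln(1+r)⌉ = ⌈14.062⌉ = 15 payments; the last is $43.93.
Total paid = 14·$700.00 + $43.93 = $9,843.93.
Total interest = total paid − principal = $9,843.93 − $8,492.00 = $1,351.93.

$1,352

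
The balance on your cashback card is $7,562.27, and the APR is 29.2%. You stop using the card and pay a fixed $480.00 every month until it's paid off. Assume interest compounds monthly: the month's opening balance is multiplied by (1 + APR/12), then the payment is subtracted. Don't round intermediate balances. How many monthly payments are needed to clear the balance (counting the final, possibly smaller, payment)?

Monthly rate r = 29.2%/12 = 2.43333% = 0.0243333.
Recurrence: B ← B·(1+r) − $480.00.
Month 1: interest $184.02; balance after payment $7,266.29.
Month 2: interest $176.81; balance after payment $6,963.10.
Closed form: n = −ln(1 − rB₀/P)/ln(1+r) = −ln(0.61663)/ln(1.02433) ≈ 20.110, so the balance reaches zero during payment 21.

21 payments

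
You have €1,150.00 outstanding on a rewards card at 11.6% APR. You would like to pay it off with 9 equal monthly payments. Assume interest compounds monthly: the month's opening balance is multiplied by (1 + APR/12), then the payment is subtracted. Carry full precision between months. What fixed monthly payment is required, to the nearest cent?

€134.03

Monthly rate r = 11.6%/12 = 0.966667% = 0.00966667.
Level-payment amortization: P = B₀·r / (1 − (1+r)^(−n)) = 1150.00·0.00966667 / (1 − 1.00967^(−9)).
Denominator 1 − (1+r)^(−9) = 0.0829398278.
P = 11.1167 / 0.0829398278 ≈ 134.03.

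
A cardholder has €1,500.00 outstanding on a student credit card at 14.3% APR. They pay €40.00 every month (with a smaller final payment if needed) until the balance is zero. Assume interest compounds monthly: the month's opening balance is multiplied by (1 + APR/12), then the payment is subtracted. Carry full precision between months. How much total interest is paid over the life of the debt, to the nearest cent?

€499.53

Monthly rate r = 14.3%/12 = 1.19167% = 0.0119167.
Payoff takes n = ⌈−ln(1 − rB₀/P)/ln(1+r)⌉ = ⌈49.988⌉ = 50 payments; the last is €39.53.
Total paid = 49·€40.00 + €39.53 = €1,999.53.
Total interest = total paid − principal = €1,999.53 − €1,500.00 = €499.53.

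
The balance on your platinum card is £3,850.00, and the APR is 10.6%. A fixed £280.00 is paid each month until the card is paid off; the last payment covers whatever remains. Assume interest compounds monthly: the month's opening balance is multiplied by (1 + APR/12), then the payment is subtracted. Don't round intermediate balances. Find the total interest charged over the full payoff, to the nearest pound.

Monthly rate r = 10.6%/12 = 0.883333% = 0.00883333.
Payoff takes n = ⌈−ln(1 − rB₀/P)/ln(1+r)⌉ = ⌈14.724⌉ = 15 payments; the last is £203.00.
Total paid = 14·£280.00 + £203.00 = £4,123.00.
Total interest = total paid − principal = £4,123.00 − £3,850.00 = £273.00.

£273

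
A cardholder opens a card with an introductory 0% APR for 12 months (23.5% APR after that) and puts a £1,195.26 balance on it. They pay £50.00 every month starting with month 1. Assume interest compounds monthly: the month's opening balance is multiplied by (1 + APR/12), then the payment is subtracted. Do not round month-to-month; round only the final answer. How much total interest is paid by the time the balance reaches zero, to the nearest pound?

£89

Promo months 1–12 at r₀ = 0%/12 = 0; months 13+ at r₁ = 23.5%/12 = 0.0195833.
After month 12 (no interest yet): B = £1,195.26 − 12·£50.00 = £595.26.
Then at r₁ with £50.00/mo: n₂ = −ln(1 − r₁·B/P)/ln(1+r₁) ≈ 13.69 → 14 more payments.
Total paid = 25·£50.00 + £34.48 = £1,284.48; interest = £1,284.48 − £1,195.26 = £89.22.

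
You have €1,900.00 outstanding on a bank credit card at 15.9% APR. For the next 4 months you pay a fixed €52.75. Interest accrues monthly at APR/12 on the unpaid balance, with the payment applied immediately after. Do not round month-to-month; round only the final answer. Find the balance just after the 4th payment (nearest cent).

Monthly rate r = 15.9%/12 = 1.325% = 0.01325.
Each month: B ← B·(1+r) − €52.75.
Month 1: interest €25.18; balance after payment €1,872.42.
Month 2: interest €24.81; balance after payment €1,844.48.
Month 3: interest €24.44; balance after payment €1,816.17.
Month 4: interest €24.06; balance after payment €1,787.49.

€1,787.49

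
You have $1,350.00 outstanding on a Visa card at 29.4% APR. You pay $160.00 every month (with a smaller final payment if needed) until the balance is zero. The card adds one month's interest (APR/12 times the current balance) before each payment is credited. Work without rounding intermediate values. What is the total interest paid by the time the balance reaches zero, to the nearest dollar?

Monthly rate r = 29.4%/12 = 2.45% = 0.0245.
Payoff takes n = ⌈−ln(1 − rB₀/P)/ln(1+r)⌉ = ⌈9.567⌉ = 10 payments; the last is $91.27.
Total paid = 9·$160.00 + $91.27 = $1,531.27.
Total interest = total paid − principal = $1,531.27 − $1,350.00 = $181.27.

$181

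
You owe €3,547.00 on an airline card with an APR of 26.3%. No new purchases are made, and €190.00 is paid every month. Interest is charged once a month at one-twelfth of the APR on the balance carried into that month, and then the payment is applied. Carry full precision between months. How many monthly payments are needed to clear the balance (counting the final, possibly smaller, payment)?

Monthly rate r = 26.3%/12 = 2.19167% = 0.0219167.
Recurrence: B ← B·(1+r) − €190.00.
Month 1: interest €77.74; balance after payment €3,434.74.
Month 2: interest €75.28; balance after payment €3,320.02.
Closed form: n = −ln(1 − rB₀/P)/ln(1+r) = −ln(0.59085)/ln(1.02192) ≈ 24.271, so the balance reaches zero during payment 25.

25 payments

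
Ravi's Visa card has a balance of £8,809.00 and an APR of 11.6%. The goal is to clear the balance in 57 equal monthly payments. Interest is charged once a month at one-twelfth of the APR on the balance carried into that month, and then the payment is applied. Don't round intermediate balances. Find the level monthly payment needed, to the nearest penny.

Monthly rate r = 11.6%/12 = 0.966667% = 0.00966667.
Level-payment amortization: P = B₀·r / (1 − (1+r)^(−n)) = 8809.00·0.00966667 / (1 − 1.00967^(−57)).
Denominator 1 − (1+r)^(−57) = 0.422099675.
P = 85.1537 / 0.422099675 ≈ 201.74.

£201.74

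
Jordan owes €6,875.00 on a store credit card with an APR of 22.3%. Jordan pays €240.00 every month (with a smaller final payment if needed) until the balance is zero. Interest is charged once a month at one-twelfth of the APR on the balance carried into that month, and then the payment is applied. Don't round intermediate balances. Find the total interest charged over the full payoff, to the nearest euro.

Monthly rate r = 22.3%/12 = 1.85833% = 0.0185833.
Payoff takes n = ⌈−ln(1 − rB₀/P)/ln(1+r)⌉ = ⌈41.276⌉ = 42 payments; the last is €66.65.
Total paid = 41·€240.00 + €66.65 = €9,906.65.
Total interest = total paid − principal = €9,906.65 − €6,875.00 = €3,031.65.

€3,032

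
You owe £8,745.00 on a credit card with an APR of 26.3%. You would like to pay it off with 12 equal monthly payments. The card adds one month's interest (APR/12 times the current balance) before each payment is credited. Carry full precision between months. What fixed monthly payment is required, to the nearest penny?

£836.69

Monthly rate r = 26.3%/12 = 2.19167% = 0.0219167.
Level-payment amortization: P = B₀·r / (1 − (1+r)^(−n)) = 8745.00·0.0219167 / (1 − 1.02192^(−12)).
Denominator 1 − (1+r)^(−12) = 0.229071301.
P = 191.661 / 0.229071301 ≈ 836.69.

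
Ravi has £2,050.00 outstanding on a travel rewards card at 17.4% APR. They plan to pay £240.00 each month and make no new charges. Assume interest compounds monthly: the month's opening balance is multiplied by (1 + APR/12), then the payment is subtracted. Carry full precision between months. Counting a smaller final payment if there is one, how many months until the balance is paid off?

10 payments

Monthly rate r = 17.4%/12 = 1.45% = 0.0145.
Recurrence: B ← B·(1+r) − £240.00.
Month 1: interest £29.72; balance after payment £1,839.72.
Month 2: interest £26.68; balance after payment £1,626.40.
Closed form: n = −ln(1 − rB₀/P)/ln(1+r) = −ln(0.87615)/ln(1.0145) ≈ 9.185, so the balance reaches zero during payment 10.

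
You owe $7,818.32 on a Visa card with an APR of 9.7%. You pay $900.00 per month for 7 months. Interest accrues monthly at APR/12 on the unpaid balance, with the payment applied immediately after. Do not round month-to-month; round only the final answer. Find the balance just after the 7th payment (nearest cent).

$1,816.73

Monthly rate r = 9.7%/12 = 0.808333% = 0.00808333.
Each month: B ← B·(1+r) − $900.00.
Month 1: interest $63.20; balance after payment $6,981.52.
Month 2: interest $56.43; balance after payment $6,137.95.
Month 3: interest $49.62; balance after payment $5,287.57.
Month 4: interest $42.74; balance after payment $4,430.31.
Month 5: interest $35.81; balance after payment $3,566.12.
Month 6: interest $28.83; balance after payment $2,694.95.
Month 7: interest $21.78; balance after payment $1,816.73.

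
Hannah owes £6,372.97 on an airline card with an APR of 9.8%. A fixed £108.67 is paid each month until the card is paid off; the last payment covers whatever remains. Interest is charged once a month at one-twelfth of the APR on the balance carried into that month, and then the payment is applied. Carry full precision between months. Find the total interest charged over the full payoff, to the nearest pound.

£2,337

Monthly rate r = 9.8%/12 = 0.816667% = 0.00816667.
Payoff takes n = ⌈−ln(1 − rB₀/P)/ln(1+r)⌉ = ⌈80.148⌉ = 81 payments; the last is £16.11.
Total paid = 80·£108.67 + £16.11 = £8,709.71.
Total interest = total paid − principal = £8,709.71 − £6,372.97 = £2,336.74.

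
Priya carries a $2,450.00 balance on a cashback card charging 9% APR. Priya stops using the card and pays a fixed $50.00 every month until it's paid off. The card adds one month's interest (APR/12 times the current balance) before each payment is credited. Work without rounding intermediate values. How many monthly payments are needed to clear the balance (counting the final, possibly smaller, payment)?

62 months

Monthly rate r = 9%/12 = 0.75% = 0.0075.
Recurrence: B ← B·(1+r) − $50.00.
Month 1: interest $18.38; balance after payment $2,418.38.
Month 2: interest $18.14; balance after payment $2,386.51.
Closed form: n = −ln(1 − rB₀/P)/ln(1+r) = −ln(0.6325)/ln(1.0075) ≈ 61.305, so the balance reaches zero during payment 62.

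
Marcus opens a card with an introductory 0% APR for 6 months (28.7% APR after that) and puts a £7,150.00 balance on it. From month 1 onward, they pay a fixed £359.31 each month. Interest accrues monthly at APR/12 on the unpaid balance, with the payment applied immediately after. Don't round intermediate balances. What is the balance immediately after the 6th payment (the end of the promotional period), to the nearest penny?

Promo months 1–6 at r₀ = 0%/12 = 0; months 7+ at r₁ = 28.7%/12 = 0.0239167.
After month 6 (no interest yet): B = £7,150.00 − 6·£359.31 = £4,994.14.

£4,994.14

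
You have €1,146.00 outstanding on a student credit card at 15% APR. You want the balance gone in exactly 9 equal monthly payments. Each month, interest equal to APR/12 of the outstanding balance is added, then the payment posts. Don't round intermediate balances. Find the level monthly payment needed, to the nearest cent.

€135.42

Monthly rate r = 15%/12 = 1.25% = 0.0125.
Level-payment amortization: P = B₀·r / (1 − (1+r)^(−n)) = 1146.00·0.0125 / (1 − 1.0125^(−9)).
Denominator 1 − (1+r)^(−9) = 0.105779312.
P = 14.325 / 0.105779312 ≈ 135.42.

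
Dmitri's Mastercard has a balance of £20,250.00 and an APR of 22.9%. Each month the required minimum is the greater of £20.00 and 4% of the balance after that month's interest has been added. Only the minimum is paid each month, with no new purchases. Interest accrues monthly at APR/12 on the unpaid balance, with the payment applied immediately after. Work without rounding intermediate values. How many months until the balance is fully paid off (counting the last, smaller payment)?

Monthly rate r = 22.9%/12 = 1.90833% = 0.0190833.
While 4% of the post-interest balance exceeds £20.00, each month B ← (B·(1+r))·(1 − 0.04), i.e. B shrinks by the factor (1+r)·0.96 = 0.97832.
This holds for months 1–170. Entering month 171 the balance is £487.73; 4% of the post-interest balance is now below £20.00, so the flat £20.00 minimum applies from here.
From month 171 a fixed £20.00 at rate r clears £487.73 in 34 more payments. Total: 170 + 34 = 204 months.

204 months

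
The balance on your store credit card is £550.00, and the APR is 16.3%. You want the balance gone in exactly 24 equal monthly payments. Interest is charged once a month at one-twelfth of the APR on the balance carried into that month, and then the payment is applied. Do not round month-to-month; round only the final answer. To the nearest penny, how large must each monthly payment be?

Monthly rate r = 16.3%/12 = 1.35833% = 0.0135833.
Level-payment amortization: P = B₀·r / (1 − (1+r)^(−n)) = 550.00·0.0135833 / (1 − 1.01358^(−24)).
Denominator 1 − (1+r)^(−24) = 0.276609263.
P = 7.47083 / 0.276609263 ≈ 27.01.

£27.01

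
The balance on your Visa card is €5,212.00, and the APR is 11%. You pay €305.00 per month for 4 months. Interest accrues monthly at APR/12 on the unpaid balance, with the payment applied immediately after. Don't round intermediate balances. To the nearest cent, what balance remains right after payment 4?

Monthly rate r = 11%/12 = 0.916667% = 0.00916667.
Each month: B ← B·(1+r) − €305.00.
Month 1: interest €47.78; balance after payment €4,954.78.
Month 2: interest €45.42; balance after payment €4,695.20.
Month 3: interest €43.04; balance after payment €4,433.23.
Month 4: interest €40.64; balance after payment €4,168.87.

€4,168.87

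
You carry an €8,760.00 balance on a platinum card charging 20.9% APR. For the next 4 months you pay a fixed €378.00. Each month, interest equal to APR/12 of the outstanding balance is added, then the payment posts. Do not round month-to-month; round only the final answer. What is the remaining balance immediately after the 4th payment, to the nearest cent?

€7,834.45

Monthly rate r = 20.9%/12 = 1.74167% = 0.0174167.
Each month: B ← B·(1+r) − €378.00.
Month 1: interest €152.57; balance after payment €8,534.57.
Month 2: interest €148.64; balance after payment €8,305.21.
Month 3: interest €144.65; balance after payment €8,071.86.
Month 4: interest €140.58; balance after payment €7,834.45.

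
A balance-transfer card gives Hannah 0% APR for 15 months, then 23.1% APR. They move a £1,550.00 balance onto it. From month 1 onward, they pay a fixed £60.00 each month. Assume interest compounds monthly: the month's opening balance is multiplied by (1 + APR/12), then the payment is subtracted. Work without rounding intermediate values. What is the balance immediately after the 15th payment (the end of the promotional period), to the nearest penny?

Promo months 1–15 at r₀ = 0%/12 = 0; months 16+ at r₁ = 23.1%/12 = 0.01925.
After month 15 (no interest yet): B = £1,550.00 − 15·£60.00 = £650.00.

£650.00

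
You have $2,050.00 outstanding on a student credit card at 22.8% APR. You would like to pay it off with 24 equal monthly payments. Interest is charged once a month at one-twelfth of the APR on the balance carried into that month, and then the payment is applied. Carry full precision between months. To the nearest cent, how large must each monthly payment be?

$107.16

Monthly rate r = 22.8%/12 = 1.9% = 0.019.
Level-payment amortization: P = B₀·r / (1 − (1+r)^(−n)) = 2050.00·0.019 / (1 − 1.019^(−24)).
Denominator 1 − (1+r)^(−24) = 0.363468964.
P = 38.95 / 0.363468964 ≈ 107.16.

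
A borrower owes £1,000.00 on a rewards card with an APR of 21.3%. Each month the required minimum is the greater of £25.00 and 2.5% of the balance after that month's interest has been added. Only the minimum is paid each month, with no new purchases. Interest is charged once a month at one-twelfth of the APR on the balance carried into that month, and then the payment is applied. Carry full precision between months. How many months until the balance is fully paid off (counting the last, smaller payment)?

71 months

Monthly rate r = 21.3%/12 = 1.775% = 0.01775.
While 2.5% of the post-interest balance exceeds £25.00, each month B ← (B·(1+r))·(1 − 0.025), i.e. B shrinks by the factor (1+r)·0.975 = 0.99231.
This holds for months 1–3. Entering month 4 the balance is £977.10; 2.5% of the post-interest balance is now below £25.00, so the flat £25.00 minimum applies from here.
From month 4 a fixed £25.00 at rate r clears £977.10 in 68 more payments. Total: 3 + 68 = 71 months.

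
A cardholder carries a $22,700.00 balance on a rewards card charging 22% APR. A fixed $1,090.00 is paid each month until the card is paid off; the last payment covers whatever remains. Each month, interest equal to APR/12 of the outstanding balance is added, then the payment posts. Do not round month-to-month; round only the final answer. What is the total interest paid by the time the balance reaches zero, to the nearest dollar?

$6,158

Monthly rate r = 22%/12 = 1.83333% = 0.0183333.
Payoff takes n = ⌈−ln(1 − rB₀/P)/ln(1+r)⌉ = ⌈26.473⌉ = 27 payments; the last is $518.47.
Total paid = 26·$1,090.00 + $518.47 = $28,858.47.
Total interest = total paid − principal = $28,858.47 − $22,700.00 = $6,158.47.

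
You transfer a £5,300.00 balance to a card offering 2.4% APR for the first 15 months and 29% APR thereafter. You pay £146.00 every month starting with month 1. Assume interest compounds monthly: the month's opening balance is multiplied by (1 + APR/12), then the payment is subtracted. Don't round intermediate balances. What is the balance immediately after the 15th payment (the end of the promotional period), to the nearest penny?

£3,240.32

Promo months 1–15 at r₀ = 2.4%/12 = 0.002; months 16+ at r₁ = 29%/12 = 0.0241667.
After month 15: iterate B ← B·(1+r₀) − £146.00 for 15 months → £3,240.32.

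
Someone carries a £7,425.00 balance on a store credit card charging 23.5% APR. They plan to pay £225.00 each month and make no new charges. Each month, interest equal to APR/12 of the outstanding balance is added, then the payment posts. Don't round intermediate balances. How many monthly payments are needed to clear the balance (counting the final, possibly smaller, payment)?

54 months

Monthly rate r = 23.5%/12 = 1.95833% = 0.0195833.
Recurrence: B ← B·(1+r) − £225.00.
Month 1: interest £145.41; balance after payment £7,345.41.
Month 2: interest £143.85; balance after payment £7,264.25.
Closed form: n = −ln(1 − rB₀/P)/ln(1+r) = −ln(0.35375)/ln(1.01958) ≈ 53.582, so the balance reaches zero during payment 54.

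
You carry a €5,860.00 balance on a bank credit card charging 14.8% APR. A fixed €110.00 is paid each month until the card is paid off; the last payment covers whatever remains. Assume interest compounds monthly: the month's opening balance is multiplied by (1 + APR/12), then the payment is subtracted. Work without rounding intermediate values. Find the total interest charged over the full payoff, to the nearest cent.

€3,743.13

Monthly rate r = 14.8%/12 = 1.23333% = 0.0123333.
Payoff takes n = ⌈−ln(1 − rB₀/P)/ln(1+r)⌉ = ⌈87.300⌉ = 88 payments; the last is €33.13.
Total paid = 87·€110.00 + €33.13 = €9,603.13.
Total interest = total paid − principal = €9,603.13 − €5,860.00 = €3,743.13.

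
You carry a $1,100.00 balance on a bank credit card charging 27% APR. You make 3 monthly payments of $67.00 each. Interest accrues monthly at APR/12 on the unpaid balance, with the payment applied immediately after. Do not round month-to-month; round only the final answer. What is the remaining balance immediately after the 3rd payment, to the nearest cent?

Monthly rate r = 27%/12 = 2.25% = 0.0225.
Each month: B ← B·(1+r) − $67.00.
Month 1: interest $24.75; balance after payment $1,057.75.
Month 2: interest $23.80; balance after payment $1,014.55.
Month 3: interest $22.83; balance after payment $970.38.

$970.38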